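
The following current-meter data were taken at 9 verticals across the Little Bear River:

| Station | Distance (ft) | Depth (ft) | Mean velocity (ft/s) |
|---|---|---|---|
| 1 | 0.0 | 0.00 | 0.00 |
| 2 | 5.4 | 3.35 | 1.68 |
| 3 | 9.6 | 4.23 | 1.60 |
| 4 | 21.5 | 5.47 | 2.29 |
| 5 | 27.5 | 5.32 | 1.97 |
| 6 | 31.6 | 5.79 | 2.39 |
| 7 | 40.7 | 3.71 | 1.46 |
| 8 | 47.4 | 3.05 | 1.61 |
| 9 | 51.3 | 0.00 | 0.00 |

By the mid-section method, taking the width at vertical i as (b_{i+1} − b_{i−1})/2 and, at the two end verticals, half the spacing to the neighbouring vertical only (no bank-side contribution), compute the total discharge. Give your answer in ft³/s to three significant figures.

w_2 = (9.6 − 0.0)/2 = 4.8 ft; q_2 = 1.68 × 3.35 × 4.8 = 27.01 ft³/s
w_3 = (21.5 − 5.4)/2 = 8.05 ft; q_3 = 1.60 × 4.23 × 8.05 = 54.48 ft³/s
w_4 = (27.5 − 9.6)/2 = 8.95 ft; q_4 = 2.29 × 5.47 × 8.95 = 112.1 ft³/s
w_5 = (31.6 − 21.5)/2 = 5.05 ft; q_5 = 1.97 × 5.32 × 5.05 = 52.93 ft³/s
w_6 = (40.7 − 27.5)/2 = 6.6 ft; q_6 = 2.39 × 5.79 × 6.6 = 91.33 ft³/s
w_7 = (47.4 − 31.6)/2 = 7.9 ft; q_7 = 1.46 × 3.71 × 7.9 = 42.79 ft³/s
w_8 = (51.3 − 40.7)/2 = 5.3 ft; q_8 = 1.61 × 3.05 × 5.3 = 26.03 ft³/s
Stations 1, 9 contribute zero (depth or velocity is 0).
Q = Σ qᵢ = 406.7 ft³/s

407 ft³/s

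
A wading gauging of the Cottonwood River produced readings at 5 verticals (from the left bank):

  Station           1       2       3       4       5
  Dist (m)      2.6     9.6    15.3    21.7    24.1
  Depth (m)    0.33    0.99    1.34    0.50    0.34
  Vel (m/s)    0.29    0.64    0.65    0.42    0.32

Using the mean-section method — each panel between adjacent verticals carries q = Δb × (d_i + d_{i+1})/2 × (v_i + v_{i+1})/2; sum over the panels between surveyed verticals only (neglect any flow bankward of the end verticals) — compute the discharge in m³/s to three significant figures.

Panel 1-2: Δb = 7 m, d̄ = (0.33+0.99)/2 = 0.66, v̄ = (0.29+0.64)/2 = 0.465 → q = 7×0.66×0.465 = 2.148 m³/s
Panel 2-3: Δb = 5.7 m, d̄ = (0.99+1.34)/2 = 1.165, v̄ = (0.64+0.65)/2 = 0.645 → q = 5.7×1.165×0.645 = 4.283 m³/s
Panel 3-4: Δb = 6.4 m, d̄ = (1.34+0.50)/2 = 0.92, v̄ = (0.65+0.42)/2 = 0.535 → q = 6.4×0.92×0.535 = 3.150 m³/s
Panel 4-5: Δb = 2.4 m, d̄ = (0.50+0.34)/2 = 0.42, v̄ = (0.42+0.32)/2 = 0.37 → q = 2.4×0.42×0.37 = 0.3730 m³/s
Q = Σ q = 9.954 m³/s

9.95 m³/s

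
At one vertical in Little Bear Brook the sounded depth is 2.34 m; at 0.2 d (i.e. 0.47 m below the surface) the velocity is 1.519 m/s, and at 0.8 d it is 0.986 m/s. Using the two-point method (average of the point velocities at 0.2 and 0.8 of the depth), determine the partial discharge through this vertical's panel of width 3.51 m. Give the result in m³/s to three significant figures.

v̄ = (1.519 + 0.986) / 2 = 1.253 m/s
q = v̄ × d × w = 1.253 × 2.34 × 3.51 = 10.29 m³/s

10.3 m³/s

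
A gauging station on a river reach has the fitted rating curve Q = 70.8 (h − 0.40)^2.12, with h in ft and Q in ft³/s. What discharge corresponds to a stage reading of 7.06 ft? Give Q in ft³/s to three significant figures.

Q = 70.8 × (7.06 − 0.40)^2.12 = 70.8 × 6.66^2.12 = 3943 ft³/s

3940 ft³/s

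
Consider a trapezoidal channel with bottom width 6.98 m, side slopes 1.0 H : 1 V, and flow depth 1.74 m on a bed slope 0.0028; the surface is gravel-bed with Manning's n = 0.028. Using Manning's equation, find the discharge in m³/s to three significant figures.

33.7 m³/s

A = (b + z·y)·y = (6.98 + 1.0×1.74)×1.74 = 15.17 m²
P = b + 2y√(1+z²) = 6.98 + 2×1.74×√(1+1.0²) = 11.90 m
R = A/P = 15.17/11.90 = 1.275 m
Q = (1/n)·A·R^(2/3)·S^(1/2) = (1/0.028) × 15.17 × 1.275^(2/3) × 0.0028^(1/2) = 33.71 m³/s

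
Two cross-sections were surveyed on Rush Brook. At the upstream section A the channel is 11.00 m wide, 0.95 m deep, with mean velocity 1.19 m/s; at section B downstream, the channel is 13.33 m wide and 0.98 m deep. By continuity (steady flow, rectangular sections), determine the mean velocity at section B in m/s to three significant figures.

Q = A₁V₁ = (11.00×0.95) × 1.19 = 12.44 m³/s
A₂ = 13.33 × 0.98 = 13.06 m²
V₂ = Q/A₂ = 12.44/13.06 = 0.9519 m/s

0.952 m/s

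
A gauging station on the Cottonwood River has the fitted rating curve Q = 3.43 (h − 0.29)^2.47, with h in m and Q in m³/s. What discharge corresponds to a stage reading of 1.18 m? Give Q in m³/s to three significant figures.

Q = 3.43 × (1.18 − 0.29)^2.47 = 3.43 × 0.89^2.47 = 2.572 m³/s

2.57 m³/s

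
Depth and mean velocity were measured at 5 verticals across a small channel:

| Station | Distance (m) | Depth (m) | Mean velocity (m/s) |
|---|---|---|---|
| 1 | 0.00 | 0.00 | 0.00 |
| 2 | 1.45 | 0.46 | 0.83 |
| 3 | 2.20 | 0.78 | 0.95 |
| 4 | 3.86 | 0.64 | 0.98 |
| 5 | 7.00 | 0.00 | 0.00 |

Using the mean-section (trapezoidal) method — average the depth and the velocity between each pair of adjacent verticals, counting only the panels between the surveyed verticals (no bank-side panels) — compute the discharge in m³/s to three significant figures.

Panel 1-2: Δb = 1.45 m, d̄ = (0.00+0.46)/2 = 0.23, v̄ = (0.00+0.83)/2 = 0.415 → q = 1.45×0.23×0.415 = 0.1384 m³/s
Panel 2-3: Δb = 0.75 m, d̄ = (0.46+0.78)/2 = 0.62, v̄ = (0.83+0.95)/2 = 0.89 → q = 0.75×0.62×0.89 = 0.4139 m³/s
Panel 3-4: Δb = 1.66 m, d̄ = (0.78+0.64)/2 = 0.71, v̄ = (0.95+0.98)/2 = 0.965 → q = 1.66×0.71×0.965 = 1.137 m³/s
Panel 4-5: Δb = 3.14 m, d̄ = (0.64+0.00)/2 = 0.32, v̄ = (0.98+0.00)/2 = 0.49 → q = 3.14×0.32×0.49 = 0.4924 m³/s
Q = Σ q = 2.182 m³/s

2.18 m³/s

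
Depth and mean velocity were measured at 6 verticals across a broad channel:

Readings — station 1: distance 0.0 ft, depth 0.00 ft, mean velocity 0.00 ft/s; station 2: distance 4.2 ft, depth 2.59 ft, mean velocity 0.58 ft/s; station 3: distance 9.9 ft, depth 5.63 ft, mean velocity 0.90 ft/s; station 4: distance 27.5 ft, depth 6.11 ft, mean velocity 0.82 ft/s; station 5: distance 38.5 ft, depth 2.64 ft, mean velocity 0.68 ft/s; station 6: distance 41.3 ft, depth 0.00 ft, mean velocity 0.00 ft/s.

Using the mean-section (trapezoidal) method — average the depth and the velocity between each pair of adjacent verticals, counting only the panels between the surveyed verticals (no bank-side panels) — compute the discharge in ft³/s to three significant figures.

Panel 1-2: Δb = 4.2 ft, d̄ = (0.00+2.59)/2 = 1.295, v̄ = (0.00+0.58)/2 = 0.29 → q = 4.2×1.295×0.29 = 1.577 ft³/s
Panel 2-3: Δb = 5.7 ft, d̄ = (2.59+5.63)/2 = 4.11, v̄ = (0.58+0.90)/2 = 0.74 → q = 5.7×4.11×0.74 = 17.34 ft³/s
Panel 3-4: Δb = 17.6 ft, d̄ = (5.63+6.11)/2 = 5.87, v̄ = (0.90+0.82)/2 = 0.86 → q = 17.6×5.87×0.86 = 88.85 ft³/s
Panel 4-5: Δb = 11 ft, d̄ = (6.11+2.64)/2 = 4.375, v̄ = (0.82+0.68)/2 = 0.75 → q = 11×4.375×0.75 = 36.09 ft³/s
Panel 5-6: Δb = 2.8 ft, d̄ = (2.64+0.00)/2 = 1.32, v̄ = (0.68+0.00)/2 = 0.34 → q = 2.8×1.32×0.34 = 1.257 ft³/s
Q = Σ q = 145.1 ft³/s

145 ft³/s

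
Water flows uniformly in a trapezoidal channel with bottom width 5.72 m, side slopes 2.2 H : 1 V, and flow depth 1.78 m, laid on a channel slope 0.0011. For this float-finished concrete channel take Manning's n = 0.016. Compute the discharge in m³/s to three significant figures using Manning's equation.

40.1 m³/s

A = (b + z·y)·y = (5.72 + 2.2×1.78)×1.78 = 17.15 m²
P = b + 2y√(1+z²) = 5.72 + 2×1.78×√(1+2.2²) = 14.32 m
R = A/P = 17.15/14.32 = 1.198 m
Q = (1/n)·A·R^(2/3)·S^(1/2) = (1/0.016) × 17.15 × 1.198^(2/3) × 0.0011^(1/2) = 40.09 m³/s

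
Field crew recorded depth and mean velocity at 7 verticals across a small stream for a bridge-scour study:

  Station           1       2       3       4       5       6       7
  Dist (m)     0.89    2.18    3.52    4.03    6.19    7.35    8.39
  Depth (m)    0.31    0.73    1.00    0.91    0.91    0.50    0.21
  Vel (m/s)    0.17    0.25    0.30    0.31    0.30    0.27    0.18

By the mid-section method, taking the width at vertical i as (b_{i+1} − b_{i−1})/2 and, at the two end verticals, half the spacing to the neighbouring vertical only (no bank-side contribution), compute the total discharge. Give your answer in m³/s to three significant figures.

w_1 = (2.18 − 0.89)/2 = 0.645 m; q_1 = 0.17 × 0.31 × 0.645 = 0.03399 m³/s
w_2 = (3.52 − 0.89)/2 = 1.315 m; q_2 = 0.25 × 0.73 × 1.315 = 0.2400 m³/s
w_3 = (4.03 − 2.18)/2 = 0.925 m; q_3 = 0.30 × 1.00 × 0.925 = 0.2775 m³/s
w_4 = (6.19 − 3.52)/2 = 1.335 m; q_4 = 0.31 × 0.91 × 1.335 = 0.3766 m³/s
w_5 = (7.35 − 4.03)/2 = 1.66 m; q_5 = 0.30 × 0.91 × 1.66 = 0.4532 m³/s
w_6 = (8.39 − 6.19)/2 = 1.1 m; q_6 = 0.27 × 0.50 × 1.1 = 0.1485 m³/s
w_7 = (8.39 − 7.35)/2 = 0.52 m; q_7 = 0.18 × 0.21 × 0.52 = 0.01966 m³/s
Q = Σ qᵢ = 1.549 m³/s

1.55 m³/s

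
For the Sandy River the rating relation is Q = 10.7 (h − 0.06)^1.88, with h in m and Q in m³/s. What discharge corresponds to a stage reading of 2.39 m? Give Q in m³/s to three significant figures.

Q = 10.7 × (2.39 − 0.06)^1.88 = 10.7 × 2.33^1.88 = 52.48 m³/s

52.5 m³/s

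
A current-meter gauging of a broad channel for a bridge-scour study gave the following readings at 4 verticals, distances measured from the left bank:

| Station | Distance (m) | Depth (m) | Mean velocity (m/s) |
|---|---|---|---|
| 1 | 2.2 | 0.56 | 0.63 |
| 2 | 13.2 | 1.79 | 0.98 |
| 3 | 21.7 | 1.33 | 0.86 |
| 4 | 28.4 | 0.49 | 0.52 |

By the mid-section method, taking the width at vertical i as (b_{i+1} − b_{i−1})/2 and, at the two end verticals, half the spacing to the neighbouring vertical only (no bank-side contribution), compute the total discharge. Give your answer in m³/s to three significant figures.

w_1 = (13.2 − 2.2)/2 = 5.5 m; q_1 = 0.63 × 0.56 × 5.5 = 1.940 m³/s
w_2 = (21.7 − 2.2)/2 = 9.75 m; q_2 = 0.98 × 1.79 × 9.75 = 17.10 m³/s
w_3 = (28.4 − 13.2)/2 = 7.6 m; q_3 = 0.86 × 1.33 × 7.6 = 8.693 m³/s
w_4 = (28.4 − 21.7)/2 = 3.35 m; q_4 = 0.52 × 0.49 × 3.35 = 0.8536 m³/s
Q = Σ qᵢ = 28.59 m³/s

28.6 m³/s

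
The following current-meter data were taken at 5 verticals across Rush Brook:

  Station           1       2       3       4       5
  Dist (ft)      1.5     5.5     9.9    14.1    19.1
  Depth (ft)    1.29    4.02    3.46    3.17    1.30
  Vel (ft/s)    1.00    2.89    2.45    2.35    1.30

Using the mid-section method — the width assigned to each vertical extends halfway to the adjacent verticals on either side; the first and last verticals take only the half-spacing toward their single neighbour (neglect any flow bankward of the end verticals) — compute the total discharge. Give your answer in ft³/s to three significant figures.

126 ft³/s

w_1 = (5.5 − 1.5)/2 = 2 ft; q_1 = 1.00 × 1.29 × 2 = 2.580 ft³/s
w_2 = (9.9 − 1.5)/2 = 4.2 ft; q_2 = 2.89 × 4.02 × 4.2 = 48.79 ft³/s
w_3 = (14.1 − 5.5)/2 = 4.3 ft; q_3 = 2.45 × 3.46 × 4.3 = 36.45 ft³/s
w_4 = (19.1 − 9.9)/2 = 4.6 ft; q_4 = 2.35 × 3.17 × 4.6 = 34.27 ft³/s
w_5 = (19.1 − 14.1)/2 = 2.5 ft; q_5 = 1.30 × 1.30 × 2.5 = 4.225 ft³/s
Q = Σ qᵢ = 126.3 ft³/s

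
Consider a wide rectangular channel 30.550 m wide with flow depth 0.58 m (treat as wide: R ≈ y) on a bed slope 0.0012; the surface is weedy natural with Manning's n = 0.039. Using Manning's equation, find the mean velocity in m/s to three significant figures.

0.618 m/s

A = b·y = 30.550 × 0.58 = 17.72 m²
Wide channel: R ≈ y = 0.58 m
Q = (1/n)·A·R^(2/3)·S^(1/2) = (1/0.039) × 17.72 × 0.5800^(2/3) × 0.0012^(1/2) = 10.95 m³/s
V = Q/A = 10.95/17.72 = 0.6177 m/s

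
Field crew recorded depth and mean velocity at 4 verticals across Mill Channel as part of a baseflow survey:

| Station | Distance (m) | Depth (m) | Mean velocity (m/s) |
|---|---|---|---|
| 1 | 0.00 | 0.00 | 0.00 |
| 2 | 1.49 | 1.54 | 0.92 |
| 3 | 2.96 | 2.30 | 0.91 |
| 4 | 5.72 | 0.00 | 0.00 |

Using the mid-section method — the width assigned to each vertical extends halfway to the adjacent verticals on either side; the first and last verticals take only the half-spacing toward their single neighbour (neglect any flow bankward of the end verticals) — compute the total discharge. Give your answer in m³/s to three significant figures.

w_2 = (2.96 − 0.00)/2 = 1.48 m; q_2 = 0.92 × 1.54 × 1.48 = 2.097 m³/s
w_3 = (5.72 − 1.49)/2 = 2.115 m; q_3 = 0.91 × 2.30 × 2.115 = 4.427 m³/s
Stations 1, 4 contribute zero (depth or velocity is 0).
Q = Σ qᵢ = 6.524 m³/s

6.52 m³/s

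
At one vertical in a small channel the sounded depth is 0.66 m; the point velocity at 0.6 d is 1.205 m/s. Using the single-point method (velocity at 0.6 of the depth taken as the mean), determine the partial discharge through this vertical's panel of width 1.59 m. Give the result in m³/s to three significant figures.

v̄ = v₀.₆ = 1.205 m/s
q = v̄ × d × w = 1.205 × 0.66 × 1.59 = 1.265 m³/s

1.26 m³/s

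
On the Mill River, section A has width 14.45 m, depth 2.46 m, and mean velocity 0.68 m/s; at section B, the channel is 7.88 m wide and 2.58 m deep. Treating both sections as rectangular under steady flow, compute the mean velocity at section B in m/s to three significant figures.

1.19 m/s

Q = A₁V₁ = (14.45×2.46) × 0.68 = 24.17 m³/s
A₂ = 7.88 × 2.58 = 20.33 m²
V₂ = Q/A₂ = 24.17/20.33 = 1.189 m/s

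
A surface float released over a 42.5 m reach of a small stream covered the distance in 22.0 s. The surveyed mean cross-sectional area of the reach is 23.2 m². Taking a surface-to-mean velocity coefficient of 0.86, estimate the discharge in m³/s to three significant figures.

v_surface = L / t̄ = 42.5 / 22 = 1.932 m/s
v_mean = 0.86 × 1.932 = 1.661 m/s
Q = A × v_mean = 23.2 × 1.661 = 38.54 m³/s

38.5 m³/s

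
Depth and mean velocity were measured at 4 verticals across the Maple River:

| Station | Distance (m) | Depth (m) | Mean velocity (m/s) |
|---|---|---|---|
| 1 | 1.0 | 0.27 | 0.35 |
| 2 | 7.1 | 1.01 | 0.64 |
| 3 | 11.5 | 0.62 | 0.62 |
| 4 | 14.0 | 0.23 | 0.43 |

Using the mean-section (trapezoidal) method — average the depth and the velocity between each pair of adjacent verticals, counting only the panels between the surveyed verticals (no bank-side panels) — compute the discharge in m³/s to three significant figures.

Panel 1-2: Δb = 6.1 m, d̄ = (0.27+1.01)/2 = 0.64, v̄ = (0.35+0.64)/2 = 0.495 → q = 6.1×0.64×0.495 = 1.932 m³/s
Panel 2-3: Δb = 4.4 m, d̄ = (1.01+0.62)/2 = 0.815, v̄ = (0.64+0.62)/2 = 0.63 → q = 4.4×0.815×0.63 = 2.259 m³/s
Panel 3-4: Δb = 2.5 m, d̄ = (0.62+0.23)/2 = 0.425, v̄ = (0.62+0.43)/2 = 0.525 → q = 2.5×0.425×0.525 = 0.5578 m³/s
Q = Σ q = 4.749 m³/s

4.75 m³/s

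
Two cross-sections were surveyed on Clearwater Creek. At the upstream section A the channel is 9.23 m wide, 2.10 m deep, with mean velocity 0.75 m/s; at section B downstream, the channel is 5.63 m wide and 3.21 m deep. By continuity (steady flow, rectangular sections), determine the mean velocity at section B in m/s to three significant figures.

Q = A₁V₁ = (9.23×2.10) × 0.75 = 14.54 m³/s
A₂ = 5.63 × 3.21 = 18.07 m²
V₂ = Q/A₂ = 14.54/18.07 = 0.8044 m/s

0.804 m/s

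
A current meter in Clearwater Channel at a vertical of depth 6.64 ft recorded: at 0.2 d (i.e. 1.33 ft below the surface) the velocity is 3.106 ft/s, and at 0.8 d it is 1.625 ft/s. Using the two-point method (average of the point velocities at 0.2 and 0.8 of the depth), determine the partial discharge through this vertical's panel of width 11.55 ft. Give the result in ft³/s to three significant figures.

v̄ = (3.106 + 1.625) / 2 = 2.366 ft/s
q = v̄ × d × w = 2.366 × 6.64 × 11.55 = 181.4 ft³/s

181 ft³/s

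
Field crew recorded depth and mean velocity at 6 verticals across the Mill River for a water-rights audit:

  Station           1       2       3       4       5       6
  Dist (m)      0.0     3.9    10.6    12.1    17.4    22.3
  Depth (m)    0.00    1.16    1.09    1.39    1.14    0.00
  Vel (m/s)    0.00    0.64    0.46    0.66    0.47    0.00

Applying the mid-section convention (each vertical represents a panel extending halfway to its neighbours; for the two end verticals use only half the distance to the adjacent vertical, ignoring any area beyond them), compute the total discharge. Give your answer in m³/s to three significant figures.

w_2 = (10.6 − 0.0)/2 = 5.3 m; q_2 = 0.64 × 1.16 × 5.3 = 3.935 m³/s
w_3 = (12.1 − 3.9)/2 = 4.1 m; q_3 = 0.46 × 1.09 × 4.1 = 2.056 m³/s
w_4 = (17.4 − 10.6)/2 = 3.4 m; q_4 = 0.66 × 1.39 × 3.4 = 3.119 m³/s
w_5 = (22.3 − 12.1)/2 = 5.1 m; q_5 = 0.47 × 1.14 × 5.1 = 2.733 m³/s
Stations 1, 6 contribute zero (depth or velocity is 0).
Q = Σ qᵢ = 11.84 m³/s

11.8 m³/s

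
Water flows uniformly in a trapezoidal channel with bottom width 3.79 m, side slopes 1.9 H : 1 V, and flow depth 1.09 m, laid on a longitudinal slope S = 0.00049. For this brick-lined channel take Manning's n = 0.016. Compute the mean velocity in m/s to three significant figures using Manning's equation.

A = (b + z·y)·y = (3.79 + 1.9×1.09)×1.09 = 6.388 m²
P = b + 2y√(1+z²) = 3.79 + 2×1.09×√(1+1.9²) = 8.471 m
R = A/P = 6.388/8.471 = 0.7542 m
Q = (1/n)·A·R^(2/3)·S^(1/2) = (1/0.016) × 6.388 × 0.7542^(2/3) × 0.00049^(1/2) = 7.323 m³/s
V = Q/A = 7.323/6.388 = 1.146 m/s

1.15 m/s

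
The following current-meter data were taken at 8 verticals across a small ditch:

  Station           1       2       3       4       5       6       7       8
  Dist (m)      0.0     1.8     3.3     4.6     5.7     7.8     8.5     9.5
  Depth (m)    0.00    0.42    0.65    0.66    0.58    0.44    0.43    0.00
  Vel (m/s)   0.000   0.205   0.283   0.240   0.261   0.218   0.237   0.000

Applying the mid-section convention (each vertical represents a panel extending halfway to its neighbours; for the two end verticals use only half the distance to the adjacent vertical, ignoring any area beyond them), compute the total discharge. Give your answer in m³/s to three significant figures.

w_2 = (3.3 − 0.0)/2 = 1.65 m; q_2 = 0.205 × 0.42 × 1.65 = 0.1421 m³/s
w_3 = (4.6 − 1.8)/2 = 1.4 m; q_3 = 0.283 × 0.65 × 1.4 = 0.2575 m³/s
w_4 = (5.7 − 3.3)/2 = 1.2 m; q_4 = 0.240 × 0.66 × 1.2 = 0.1901 m³/s
w_5 = (7.8 − 4.6)/2 = 1.6 m; q_5 = 0.261 × 0.58 × 1.6 = 0.2422 m³/s
w_6 = (8.5 − 5.7)/2 = 1.4 m; q_6 = 0.218 × 0.44 × 1.4 = 0.1343 m³/s
w_7 = (9.5 − 7.8)/2 = 0.85 m; q_7 = 0.237 × 0.43 × 0.85 = 0.08662 m³/s
Stations 1, 8 contribute zero (depth or velocity is 0).
Q = Σ qᵢ = 1.053 m³/s

1.05 m³/s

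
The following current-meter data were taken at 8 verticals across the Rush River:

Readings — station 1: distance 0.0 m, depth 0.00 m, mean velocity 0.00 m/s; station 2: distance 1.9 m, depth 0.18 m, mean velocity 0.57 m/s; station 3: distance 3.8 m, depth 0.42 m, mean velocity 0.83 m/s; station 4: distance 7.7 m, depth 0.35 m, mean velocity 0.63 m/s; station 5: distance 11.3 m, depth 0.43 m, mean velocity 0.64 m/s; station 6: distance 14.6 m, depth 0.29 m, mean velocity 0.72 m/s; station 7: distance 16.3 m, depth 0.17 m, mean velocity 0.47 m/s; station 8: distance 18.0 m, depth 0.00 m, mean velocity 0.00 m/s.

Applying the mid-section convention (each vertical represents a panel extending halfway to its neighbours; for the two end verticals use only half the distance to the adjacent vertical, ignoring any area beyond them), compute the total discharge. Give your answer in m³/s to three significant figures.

3.64 m³/s

w_2 = (3.8 − 0.0)/2 = 1.9 m; q_2 = 0.57 × 0.18 × 1.9 = 0.1949 m³/s
w_3 = (7.7 − 1.9)/2 = 2.9 m; q_3 = 0.83 × 0.42 × 2.9 = 1.011 m³/s
w_4 = (11.3 − 3.8)/2 = 3.75 m; q_4 = 0.63 × 0.35 × 3.75 = 0.8269 m³/s
w_5 = (14.6 − 7.7)/2 = 3.45 m; q_5 = 0.64 × 0.43 × 3.45 = 0.9494 m³/s
w_6 = (16.3 − 11.3)/2 = 2.5 m; q_6 = 0.72 × 0.29 × 2.5 = 0.5220 m³/s
w_7 = (18.0 − 14.6)/2 = 1.7 m; q_7 = 0.47 × 0.17 × 1.7 = 0.1358 m³/s
Stations 1, 8 contribute zero (depth or velocity is 0).
Q = Σ qᵢ = 3.640 m³/s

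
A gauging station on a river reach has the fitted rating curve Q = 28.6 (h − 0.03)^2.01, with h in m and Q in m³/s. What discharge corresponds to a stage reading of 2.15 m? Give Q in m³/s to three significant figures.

130 m³/s

Q = 28.6 × (2.15 − 0.03)^2.01 = 28.6 × 2.12^2.01 = 129.5 m³/s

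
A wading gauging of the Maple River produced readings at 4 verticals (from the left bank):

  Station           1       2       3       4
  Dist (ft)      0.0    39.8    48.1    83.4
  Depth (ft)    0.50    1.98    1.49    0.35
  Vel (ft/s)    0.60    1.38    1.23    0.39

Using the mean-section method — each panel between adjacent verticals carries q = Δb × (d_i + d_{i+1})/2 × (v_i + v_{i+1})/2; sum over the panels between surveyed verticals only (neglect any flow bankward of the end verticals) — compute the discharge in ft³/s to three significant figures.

94.0 ft³/s

Panel 1-2: Δb = 39.8 ft, d̄ = (0.50+1.98)/2 = 1.24, v̄ = (0.60+1.38)/2 = 0.99 → q = 39.8×1.24×0.99 = 48.86 ft³/s
Panel 2-3: Δb = 8.3 ft, d̄ = (1.98+1.49)/2 = 1.735, v̄ = (1.38+1.23)/2 = 1.305 → q = 8.3×1.735×1.305 = 18.79 ft³/s
Panel 3-4: Δb = 35.3 ft, d̄ = (1.49+0.35)/2 = 0.92, v̄ = (1.23+0.39)/2 = 0.81 → q = 35.3×0.92×0.81 = 26.31 ft³/s
Q = Σ q = 93.96 ft³/s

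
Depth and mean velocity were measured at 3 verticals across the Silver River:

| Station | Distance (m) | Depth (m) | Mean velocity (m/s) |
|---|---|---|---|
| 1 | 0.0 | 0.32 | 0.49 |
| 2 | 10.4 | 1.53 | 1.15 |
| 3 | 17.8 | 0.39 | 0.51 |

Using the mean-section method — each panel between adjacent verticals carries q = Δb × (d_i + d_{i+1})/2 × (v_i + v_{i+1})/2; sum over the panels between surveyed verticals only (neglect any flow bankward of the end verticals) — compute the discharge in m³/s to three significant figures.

13.8 m³/s

Panel 1-2: Δb = 10.4 m, d̄ = (0.32+1.53)/2 = 0.925, v̄ = (0.49+1.15)/2 = 0.82 → q = 10.4×0.925×0.82 = 7.888 m³/s
Panel 2-3: Δb = 7.4 m, d̄ = (1.53+0.39)/2 = 0.96, v̄ = (1.15+0.51)/2 = 0.83 → q = 7.4×0.96×0.83 = 5.896 m³/s
Q = Σ q = 13.78 m³/s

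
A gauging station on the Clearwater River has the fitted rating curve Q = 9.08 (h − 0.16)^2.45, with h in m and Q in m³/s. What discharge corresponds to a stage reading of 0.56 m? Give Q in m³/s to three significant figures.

0.962 m³/s

Q = 9.08 × (0.56 − 0.16)^2.45 = 9.08 × 0.4^2.45 = 0.9619 m³/s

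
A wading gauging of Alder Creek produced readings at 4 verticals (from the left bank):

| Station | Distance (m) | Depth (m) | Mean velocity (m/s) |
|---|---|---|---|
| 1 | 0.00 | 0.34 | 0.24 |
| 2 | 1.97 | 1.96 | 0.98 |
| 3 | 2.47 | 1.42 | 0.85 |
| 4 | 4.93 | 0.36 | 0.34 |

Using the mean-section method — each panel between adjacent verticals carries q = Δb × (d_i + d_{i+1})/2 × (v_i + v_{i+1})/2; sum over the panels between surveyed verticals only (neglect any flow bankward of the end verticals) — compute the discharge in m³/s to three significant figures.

Panel 1-2: Δb = 1.97 m, d̄ = (0.34+1.96)/2 = 1.15, v̄ = (0.24+0.98)/2 = 0.61 → q = 1.97×1.15×0.61 = 1.382 m³/s
Panel 2-3: Δb = 0.5 m, d̄ = (1.96+1.42)/2 = 1.69, v̄ = (0.98+0.85)/2 = 0.915 → q = 0.5×1.69×0.915 = 0.7732 m³/s
Panel 3-4: Δb = 2.46 m, d̄ = (1.42+0.36)/2 = 0.89, v̄ = (0.85+0.34)/2 = 0.595 → q = 2.46×0.89×0.595 = 1.303 m³/s
Q = Σ q = 3.458 m³/s

3.46 m³/s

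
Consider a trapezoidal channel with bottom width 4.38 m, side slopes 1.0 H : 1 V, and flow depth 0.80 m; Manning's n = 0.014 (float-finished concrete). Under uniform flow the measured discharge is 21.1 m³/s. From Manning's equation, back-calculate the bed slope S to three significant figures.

0.00953

A = (b + z·y)·y = (4.38 + 1.0×0.80)×0.80 = 4.144 m²
P = b + 2y√(1+z²) = 4.38 + 2×0.80×√(1+1.0²) = 6.643 m
R = A/P = 4.144/6.643 = 0.6238 m
S = (Q·n / (1·A·R^(2/3)))² = (21.1×0.014 / (1×4.144×0.7301))² = 0.009533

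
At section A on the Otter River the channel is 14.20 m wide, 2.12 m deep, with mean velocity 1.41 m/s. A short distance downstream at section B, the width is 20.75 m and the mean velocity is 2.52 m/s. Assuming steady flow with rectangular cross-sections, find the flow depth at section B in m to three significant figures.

0.812 m

Q = A₁V₁ = (14.20×2.12) × 1.41 = 42.45 m³/s
d₂ = Q/(b₂ V₂) = 42.45/(20.75×2.52) = 0.8118 m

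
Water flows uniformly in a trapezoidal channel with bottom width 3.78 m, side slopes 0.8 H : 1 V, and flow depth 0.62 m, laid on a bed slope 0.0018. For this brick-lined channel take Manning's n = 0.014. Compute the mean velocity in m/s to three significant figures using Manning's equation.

1.89 m/s

A = (b + z·y)·y = (3.78 + 0.8×0.62)×0.62 = 2.651 m²
P = b + 2y√(1+z²) = 3.78 + 2×0.62×√(1+0.8²) = 5.368 m
R = A/P = 2.651/5.368 = 0.4939 m
Q = (1/n)·A·R^(2/3)·S^(1/2) = (1/0.014) × 2.651 × 0.4939^(2/3) × 0.0018^(1/2) = 5.020 m³/s
V = Q/A = 5.020/2.651 = 1.893 m/s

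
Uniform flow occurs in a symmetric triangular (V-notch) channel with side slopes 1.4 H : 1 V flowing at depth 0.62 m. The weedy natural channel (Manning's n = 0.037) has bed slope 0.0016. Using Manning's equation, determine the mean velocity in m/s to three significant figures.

0.432 m/s

A = z·y² = 1.4×0.62² = 0.5382 m²
P = 2y√(1+z²) = 2×0.62×√(1+1.4²) = 2.133 m
R = A/P = 0.5382/2.133 = 0.2523 m
Q = (1/n)·A·R^(2/3)·S^(1/2) = (1/0.037) × 0.5382 × 0.2523^(2/3) × 0.0016^(1/2) = 0.2323 m³/s
V = Q/A = 0.2323/0.5382 = 0.4316 m/s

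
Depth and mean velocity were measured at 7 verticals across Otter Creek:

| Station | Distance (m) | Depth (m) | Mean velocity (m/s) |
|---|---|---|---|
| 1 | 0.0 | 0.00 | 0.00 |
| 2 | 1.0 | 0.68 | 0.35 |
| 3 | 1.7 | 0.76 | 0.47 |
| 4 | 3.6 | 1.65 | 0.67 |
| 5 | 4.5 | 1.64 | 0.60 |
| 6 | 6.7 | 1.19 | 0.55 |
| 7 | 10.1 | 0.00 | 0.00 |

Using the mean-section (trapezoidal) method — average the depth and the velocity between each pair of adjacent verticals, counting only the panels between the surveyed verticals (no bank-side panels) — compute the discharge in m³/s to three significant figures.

4.86 m³/s

Panel 1-2: Δb = 1 m, d̄ = (0.00+0.68)/2 = 0.34, v̄ = (0.00+0.35)/2 = 0.175 → q = 1×0.34×0.175 = 0.05950 m³/s
Panel 2-3: Δb = 0.7 m, d̄ = (0.68+0.76)/2 = 0.72, v̄ = (0.35+0.47)/2 = 0.41 → q = 0.7×0.72×0.41 = 0.2066 m³/s
Panel 3-4: Δb = 1.9 m, d̄ = (0.76+1.65)/2 = 1.205, v̄ = (0.47+0.67)/2 = 0.57 → q = 1.9×1.205×0.57 = 1.305 m³/s
Panel 4-5: Δb = 0.9 m, d̄ = (1.65+1.64)/2 = 1.645, v̄ = (0.67+0.60)/2 = 0.635 → q = 0.9×1.645×0.635 = 0.9401 m³/s
Panel 5-6: Δb = 2.2 m, d̄ = (1.64+1.19)/2 = 1.415, v̄ = (0.60+0.55)/2 = 0.575 → q = 2.2×1.415×0.575 = 1.790 m³/s
Panel 6-7: Δb = 3.4 m, d̄ = (1.19+0.00)/2 = 0.595, v̄ = (0.55+0.00)/2 = 0.275 → q = 3.4×0.595×0.275 = 0.5563 m³/s
Q = Σ q = 4.858 m³/s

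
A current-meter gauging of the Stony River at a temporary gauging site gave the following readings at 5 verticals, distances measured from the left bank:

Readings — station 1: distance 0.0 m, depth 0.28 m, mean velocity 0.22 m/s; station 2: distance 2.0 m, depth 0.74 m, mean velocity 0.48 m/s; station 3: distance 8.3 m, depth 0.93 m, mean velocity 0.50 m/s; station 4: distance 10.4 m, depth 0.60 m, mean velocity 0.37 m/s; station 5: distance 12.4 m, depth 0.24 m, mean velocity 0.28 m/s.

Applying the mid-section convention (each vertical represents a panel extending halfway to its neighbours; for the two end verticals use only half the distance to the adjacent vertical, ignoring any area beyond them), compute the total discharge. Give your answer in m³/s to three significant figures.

w_1 = (2.0 − 0.0)/2 = 1 m; q_1 = 0.22 × 0.28 × 1 = 0.06160 m³/s
w_2 = (8.3 − 0.0)/2 = 4.15 m; q_2 = 0.48 × 0.74 × 4.15 = 1.474 m³/s
w_3 = (10.4 − 2.0)/2 = 4.2 m; q_3 = 0.50 × 0.93 × 4.2 = 1.953 m³/s
w_4 = (12.4 − 8.3)/2 = 2.05 m; q_4 = 0.37 × 0.60 × 2.05 = 0.4551 m³/s
w_5 = (12.4 − 10.4)/2 = 1 m; q_5 = 0.28 × 0.24 × 1 = 0.06720 m³/s
Q = Σ qᵢ = 4.011 m³/s

4.01 m³/s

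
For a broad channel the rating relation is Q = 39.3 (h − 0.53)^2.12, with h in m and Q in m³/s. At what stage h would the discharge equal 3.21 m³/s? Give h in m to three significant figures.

0.837 m

h − h₀ = (Q/C)^(1/b) = (3.21/39.3)^(1/2.12) = 0.3068 m
h = 0.53 + 0.3068 = 0.8368 m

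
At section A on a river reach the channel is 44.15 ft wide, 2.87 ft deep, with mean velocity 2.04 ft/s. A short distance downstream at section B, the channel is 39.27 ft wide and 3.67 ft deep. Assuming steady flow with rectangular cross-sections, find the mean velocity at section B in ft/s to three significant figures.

Q = A₁V₁ = (44.15×2.87) × 2.04 = 258.5 ft³/s
A₂ = 39.27 × 3.67 = 144.1 ft²
V₂ = Q/A₂ = 258.5/144.1 = 1.794 ft/s

1.79 ft/s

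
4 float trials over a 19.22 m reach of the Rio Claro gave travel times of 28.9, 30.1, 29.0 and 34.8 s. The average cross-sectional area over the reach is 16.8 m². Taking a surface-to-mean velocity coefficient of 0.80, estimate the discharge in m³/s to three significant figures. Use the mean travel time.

t̄ = (28.9 + 30.1 + 29.0 + 34.8) / 4 = 30.7 s
v_surface = L / t̄ = 19.22 / 30.7 = 0.6261 m/s
v_mean = 0.80 × 0.6261 = 0.5008 m/s
Q = A × v_mean = 16.8 × 0.5008 = 8.414 m³/s

8.41 m³/s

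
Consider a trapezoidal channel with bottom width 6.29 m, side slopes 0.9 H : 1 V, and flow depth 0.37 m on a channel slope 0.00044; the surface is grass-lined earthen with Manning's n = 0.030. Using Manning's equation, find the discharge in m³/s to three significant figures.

0.829 m³/s

A = (b + z·y)·y = (6.29 + 0.9×0.37)×0.37 = 2.451 m²
P = b + 2y√(1+z²) = 6.29 + 2×0.37×√(1+0.9²) = 7.286 m
R = A/P = 2.451/7.286 = 0.3364 m
Q = (1/n)·A·R^(2/3)·S^(1/2) = (1/0.030) × 2.451 × 0.3364^(2/3) × 0.00044^(1/2) = 0.8287 m³/s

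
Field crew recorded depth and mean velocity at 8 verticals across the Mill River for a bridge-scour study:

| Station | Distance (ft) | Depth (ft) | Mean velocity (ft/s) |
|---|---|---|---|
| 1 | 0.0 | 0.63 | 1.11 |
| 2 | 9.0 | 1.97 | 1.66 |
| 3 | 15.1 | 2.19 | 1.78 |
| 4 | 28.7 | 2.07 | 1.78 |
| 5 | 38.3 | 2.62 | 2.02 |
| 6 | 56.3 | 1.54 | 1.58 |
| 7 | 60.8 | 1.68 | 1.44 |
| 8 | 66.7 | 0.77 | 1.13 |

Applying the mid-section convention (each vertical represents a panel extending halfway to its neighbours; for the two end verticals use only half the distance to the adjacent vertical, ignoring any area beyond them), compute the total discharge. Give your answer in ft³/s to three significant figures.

w_1 = (9.0 − 0.0)/2 = 4.5 ft; q_1 = 1.11 × 0.63 × 4.5 = 3.147 ft³/s
w_2 = (15.1 − 0.0)/2 = 7.55 ft; q_2 = 1.66 × 1.97 × 7.55 = 24.69 ft³/s
w_3 = (28.7 − 9.0)/2 = 9.85 ft; q_3 = 1.78 × 2.19 × 9.85 = 38.40 ft³/s
w_4 = (38.3 − 15.1)/2 = 11.6 ft; q_4 = 1.78 × 2.07 × 11.6 = 42.74 ft³/s
w_5 = (56.3 − 28.7)/2 = 13.8 ft; q_5 = 2.02 × 2.62 × 13.8 = 73.04 ft³/s
w_6 = (60.8 − 38.3)/2 = 11.25 ft; q_6 = 1.58 × 1.54 × 11.25 = 27.37 ft³/s
w_7 = (66.7 − 56.3)/2 = 5.2 ft; q_7 = 1.44 × 1.68 × 5.2 = 12.58 ft³/s
w_8 = (66.7 − 60.8)/2 = 2.95 ft; q_8 = 1.13 × 0.77 × 2.95 = 2.567 ft³/s
Q = Σ qᵢ = 224.5 ft³/s

225 ft³/s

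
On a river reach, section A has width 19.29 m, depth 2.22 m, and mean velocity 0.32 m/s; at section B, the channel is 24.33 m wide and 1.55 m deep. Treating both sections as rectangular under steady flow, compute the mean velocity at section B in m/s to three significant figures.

Q = A₁V₁ = (19.29×2.22) × 0.32 = 13.70 m³/s
A₂ = 24.33 × 1.55 = 37.71 m²
V₂ = Q/A₂ = 13.70/37.71 = 0.3634 m/s

0.363 m/s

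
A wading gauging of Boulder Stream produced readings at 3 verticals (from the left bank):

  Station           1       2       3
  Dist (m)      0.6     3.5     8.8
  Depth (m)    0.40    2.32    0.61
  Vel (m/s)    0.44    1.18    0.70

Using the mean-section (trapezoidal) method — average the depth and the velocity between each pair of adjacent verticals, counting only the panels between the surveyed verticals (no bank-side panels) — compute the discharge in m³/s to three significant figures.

10.5 m³/s

Panel 1-2: Δb = 2.9 m, d̄ = (0.40+2.32)/2 = 1.36, v̄ = (0.44+1.18)/2 = 0.81 → q = 2.9×1.36×0.81 = 3.195 m³/s
Panel 2-3: Δb = 5.3 m, d̄ = (2.32+0.61)/2 = 1.465, v̄ = (1.18+0.70)/2 = 0.94 → q = 5.3×1.465×0.94 = 7.299 m³/s
Q = Σ q = 10.49 m³/s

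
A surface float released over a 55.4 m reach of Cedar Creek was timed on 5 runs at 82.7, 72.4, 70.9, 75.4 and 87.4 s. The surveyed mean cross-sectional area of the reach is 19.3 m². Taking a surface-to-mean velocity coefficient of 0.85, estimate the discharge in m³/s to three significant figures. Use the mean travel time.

t̄ = (82.7 + 72.4 + 70.9 + 75.4 + 87.4) / 5 = 77.76 s
v_surface = L / t̄ = 55.4 / 77.76 = 0.7124 m/s
v_mean = 0.85 × 0.7124 = 0.6056 m/s
Q = A × v_mean = 19.3 × 0.6056 = 11.69 m³/s

11.7 m³/s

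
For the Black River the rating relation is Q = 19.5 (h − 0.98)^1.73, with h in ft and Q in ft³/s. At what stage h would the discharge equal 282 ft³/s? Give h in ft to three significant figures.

5.66 ft

h − h₀ = (Q/C)^(1/b) = (282/19.5)^(1/1.73) = 4.684 ft
h = 0.98 + 4.684 = 5.664 ft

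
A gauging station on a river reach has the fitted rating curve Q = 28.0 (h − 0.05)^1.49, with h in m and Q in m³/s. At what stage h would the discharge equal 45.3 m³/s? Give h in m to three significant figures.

1.43 m

h − h₀ = (Q/C)^(1/b) = (45.3/28.0)^(1/1.49) = 1.381 m
h = 0.05 + 1.381 = 1.431 m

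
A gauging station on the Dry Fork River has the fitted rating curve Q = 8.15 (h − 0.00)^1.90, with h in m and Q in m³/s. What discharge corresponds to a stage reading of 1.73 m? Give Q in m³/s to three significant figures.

23.1 m³/s

Q = 8.15 × (1.73 − 0.00)^1.90 = 8.15 × 1.73^1.90 = 23.09 m³/s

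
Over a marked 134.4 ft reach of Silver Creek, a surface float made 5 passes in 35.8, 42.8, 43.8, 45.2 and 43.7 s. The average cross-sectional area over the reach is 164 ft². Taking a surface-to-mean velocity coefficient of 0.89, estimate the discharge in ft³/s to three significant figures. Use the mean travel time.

t̄ = (35.8 + 42.8 + 43.8 + 45.2 + 43.7) / 5 = 42.26 s
v_surface = L / t̄ = 134.4 / 42.26 = 3.180 ft/s
v_mean = 0.89 × 3.180 = 2.830 ft/s
Q = A × v_mean = 164 × 2.830 = 464.2 ft³/s

464 ft³/s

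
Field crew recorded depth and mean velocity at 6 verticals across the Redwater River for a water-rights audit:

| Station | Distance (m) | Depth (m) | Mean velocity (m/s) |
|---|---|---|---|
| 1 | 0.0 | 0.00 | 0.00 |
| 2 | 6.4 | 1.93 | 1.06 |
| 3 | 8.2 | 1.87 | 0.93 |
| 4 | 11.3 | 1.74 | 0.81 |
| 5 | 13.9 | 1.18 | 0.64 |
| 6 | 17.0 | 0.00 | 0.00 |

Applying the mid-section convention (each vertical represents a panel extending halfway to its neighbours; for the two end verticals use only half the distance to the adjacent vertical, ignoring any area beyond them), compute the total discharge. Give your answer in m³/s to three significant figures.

18.8 m³/s

w_2 = (8.2 − 0.0)/2 = 4.1 m; q_2 = 1.06 × 1.93 × 4.1 = 8.388 m³/s
w_3 = (11.3 − 6.4)/2 = 2.45 m; q_3 = 0.93 × 1.87 × 2.45 = 4.261 m³/s
w_4 = (13.9 − 8.2)/2 = 2.85 m; q_4 = 0.81 × 1.74 × 2.85 = 4.017 m³/s
w_5 = (17.0 − 11.3)/2 = 2.85 m; q_5 = 0.64 × 1.18 × 2.85 = 2.152 m³/s
Stations 1, 6 contribute zero (depth or velocity is 0).
Q = Σ qᵢ = 18.82 m³/s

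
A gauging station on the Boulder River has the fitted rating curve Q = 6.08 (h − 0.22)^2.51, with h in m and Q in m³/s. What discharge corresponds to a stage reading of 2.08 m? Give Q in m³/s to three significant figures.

28.9 m³/s

Q = 6.08 × (2.08 − 0.22)^2.51 = 6.08 × 1.86^2.51 = 28.87 m³/s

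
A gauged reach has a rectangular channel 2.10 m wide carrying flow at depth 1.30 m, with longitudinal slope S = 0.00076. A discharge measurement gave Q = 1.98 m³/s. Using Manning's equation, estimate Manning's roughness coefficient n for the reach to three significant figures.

A = b·y = 2.10 × 1.30 = 2.730 m²
P = b + 2y = 2.10 + 2×1.30 = 4.700 m
R = A/P = 2.730/4.700 = 0.5809 m
n = (1/Q)·A·R^(2/3)·S^(1/2) = (1/1.98) × 2.730 × 0.6962 × 0.02757 = 0.02646

0.0265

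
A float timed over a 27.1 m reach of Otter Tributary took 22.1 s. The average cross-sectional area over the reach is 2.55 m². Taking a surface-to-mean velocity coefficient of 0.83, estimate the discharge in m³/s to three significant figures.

v_surface = L / t̄ = 27.1 / 22.1 = 1.226 m/s
v_mean = 0.83 × 1.226 = 1.018 m/s
Q = A × v_mean = 2.55 × 1.018 = 2.595 m³/s

2.60 m³/s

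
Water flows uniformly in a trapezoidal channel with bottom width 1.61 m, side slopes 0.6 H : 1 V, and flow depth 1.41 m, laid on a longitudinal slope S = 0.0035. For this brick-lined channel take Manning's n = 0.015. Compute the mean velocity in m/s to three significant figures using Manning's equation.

A = (b + z·y)·y = (1.61 + 0.6×1.41)×1.41 = 3.463 m²
P = b + 2y√(1+z²) = 1.61 + 2×1.41×√(1+0.6²) = 4.899 m
R = A/P = 3.463/4.899 = 0.7069 m
Q = (1/n)·A·R^(2/3)·S^(1/2) = (1/0.015) × 3.463 × 0.7069^(2/3) × 0.0035^(1/2) = 10.84 m³/s
V = Q/A = 10.84/3.463 = 3.130 m/s

3.13 m/s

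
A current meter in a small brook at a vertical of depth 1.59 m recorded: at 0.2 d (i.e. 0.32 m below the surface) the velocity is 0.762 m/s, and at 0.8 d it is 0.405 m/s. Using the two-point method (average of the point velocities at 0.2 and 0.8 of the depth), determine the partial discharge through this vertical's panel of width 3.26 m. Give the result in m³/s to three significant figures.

v̄ = (0.762 + 0.405) / 2 = 0.5835 m/s
q = v̄ × d × w = 0.5835 × 1.59 × 3.26 = 3.025 m³/s

3.02 m³/s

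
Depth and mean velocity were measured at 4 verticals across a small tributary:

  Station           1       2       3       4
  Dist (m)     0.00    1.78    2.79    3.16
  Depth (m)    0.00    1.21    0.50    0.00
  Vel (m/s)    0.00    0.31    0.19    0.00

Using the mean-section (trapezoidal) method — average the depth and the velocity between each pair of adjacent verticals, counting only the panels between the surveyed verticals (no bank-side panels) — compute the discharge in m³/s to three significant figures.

0.392 m³/s

Panel 1-2: Δb = 1.78 m, d̄ = (0.00+1.21)/2 = 0.605, v̄ = (0.00+0.31)/2 = 0.155 → q = 1.78×0.605×0.155 = 0.1669 m³/s
Panel 2-3: Δb = 1.01 m, d̄ = (1.21+0.50)/2 = 0.855, v̄ = (0.31+0.19)/2 = 0.25 → q = 1.01×0.855×0.25 = 0.2159 m³/s
Panel 3-4: Δb = 0.37 m, d̄ = (0.50+0.00)/2 = 0.25, v̄ = (0.19+0.00)/2 = 0.095 → q = 0.37×0.25×0.095 = 0.008788 m³/s
Q = Σ q = 0.3916 m³/s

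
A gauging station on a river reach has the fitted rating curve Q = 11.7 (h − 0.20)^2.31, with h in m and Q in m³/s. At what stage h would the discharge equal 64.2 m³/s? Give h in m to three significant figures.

2.29 m

h − h₀ = (Q/C)^(1/b) = (64.2/11.7)^(1/2.31) = 2.090 m
h = 0.20 + 2.090 = 2.290 m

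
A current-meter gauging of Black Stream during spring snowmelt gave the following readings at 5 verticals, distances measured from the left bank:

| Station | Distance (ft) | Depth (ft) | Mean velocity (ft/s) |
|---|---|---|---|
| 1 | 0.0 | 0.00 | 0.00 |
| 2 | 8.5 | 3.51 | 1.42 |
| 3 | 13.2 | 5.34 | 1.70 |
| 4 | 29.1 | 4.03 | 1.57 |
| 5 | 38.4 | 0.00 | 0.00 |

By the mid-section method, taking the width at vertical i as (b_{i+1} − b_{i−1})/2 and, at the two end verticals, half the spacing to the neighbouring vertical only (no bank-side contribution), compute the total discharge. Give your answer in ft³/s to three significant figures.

206 ft³/s

w_2 = (13.2 − 0.0)/2 = 6.6 ft; q_2 = 1.42 × 3.51 × 6.6 = 32.90 ft³/s
w_3 = (29.1 − 8.5)/2 = 10.3 ft; q_3 = 1.70 × 5.34 × 10.3 = 93.50 ft³/s
w_4 = (38.4 − 13.2)/2 = 12.6 ft; q_4 = 1.57 × 4.03 × 12.6 = 79.72 ft³/s
Stations 1, 5 contribute zero (depth or velocity is 0).
Q = Σ qᵢ = 206.1 ft³/s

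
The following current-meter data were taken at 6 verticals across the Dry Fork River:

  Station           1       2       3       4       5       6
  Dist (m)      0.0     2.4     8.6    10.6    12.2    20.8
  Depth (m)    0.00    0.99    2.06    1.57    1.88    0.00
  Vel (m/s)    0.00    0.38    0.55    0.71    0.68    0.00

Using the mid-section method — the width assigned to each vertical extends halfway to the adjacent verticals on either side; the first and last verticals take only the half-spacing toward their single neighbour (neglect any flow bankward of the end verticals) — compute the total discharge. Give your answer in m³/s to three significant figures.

w_2 = (8.6 − 0.0)/2 = 4.3 m; q_2 = 0.38 × 0.99 × 4.3 = 1.618 m³/s
w_3 = (10.6 − 2.4)/2 = 4.1 m; q_3 = 0.55 × 2.06 × 4.1 = 4.645 m³/s
w_4 = (12.2 − 8.6)/2 = 1.8 m; q_4 = 0.71 × 1.57 × 1.8 = 2.006 m³/s
w_5 = (20.8 − 10.6)/2 = 5.1 m; q_5 = 0.68 × 1.88 × 5.1 = 6.520 m³/s
Stations 1, 6 contribute zero (depth or velocity is 0).
Q = Σ qᵢ = 14.79 m³/s

14.8 m³/s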